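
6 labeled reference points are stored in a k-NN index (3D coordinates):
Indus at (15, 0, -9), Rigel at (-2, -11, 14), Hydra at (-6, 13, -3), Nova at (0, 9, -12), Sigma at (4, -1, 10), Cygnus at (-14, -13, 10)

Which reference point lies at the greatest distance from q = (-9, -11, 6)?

Compare squared distances (the ordering matches that of the actual distances):
d²(q, Indus) = (-9−15)² + (-11−0)² + (6−(-9))² = 576 + 121 + 225 = 922
d²(q, Rigel) = (-9−(-2))² + (-11−(-11))² + (6−14)² = 49 + 0 + 64 = 113
d²(q, Hydra) = (-9−(-6))² + (-11−13)² + (6−(-3))² = 9 + 576 + 81 = 666
d²(q, Nova) = (-9−0)² + (-11−9)² + (6−(-12))² = 81 + 400 + 324 = 805
d²(q, Sigma) = (-9−4)² + (-11−(-1))² + (6−10)² = 169 + 100 + 16 = 285
d²(q, Cygnus) = (-9−(-14))² + (-11−(-13))² + (6−10)² = 25 + 4 + 16 = 45
The largest is to Indus.

Indus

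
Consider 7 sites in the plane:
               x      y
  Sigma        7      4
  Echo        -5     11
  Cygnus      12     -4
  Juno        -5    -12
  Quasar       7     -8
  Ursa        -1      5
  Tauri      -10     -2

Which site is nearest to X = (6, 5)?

Sigma

Since √ is increasing, it suffices to compare squared distances:
d²(X, Sigma) = (6−7)² + (5−4)² = 1 + 1 = 2
d²(X, Echo) = (6−(-5))² + (5−11)² = 121 + 36 = 157
d²(X, Cygnus) = (6−12)² + (5−(-4))² = 36 + 81 = 117
d²(X, Juno) = (6−(-5))² + (5−(-12))² = 121 + 289 = 410
d²(X, Quasar) = (6−7)² + (5−(-8))² = 1 + 169 = 170
d²(X, Ursa) = (6−(-1))² + (5−5)² = 49 + 0 = 49
d²(X, Tauri) = (6−(-10))² + (5−(-2))² = 256 + 49 = 305
The smallest is to Sigma, so X lies in the Voronoi region of Sigma.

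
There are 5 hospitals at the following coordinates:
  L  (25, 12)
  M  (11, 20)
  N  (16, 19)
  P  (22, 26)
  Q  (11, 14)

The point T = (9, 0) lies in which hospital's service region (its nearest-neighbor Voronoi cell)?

Q

Since √ is increasing, it suffices to compare squared distances:
|TL|² = (9−25)² + (0−12)² = 256 + 144 = 400
|TM|² = (9−11)² + (0−20)² = 4 + 400 = 404
|TN|² = (9−16)² + (0−19)² = 49 + 361 = 410
|TP|² = (9−22)² + (0−26)² = 169 + 676 = 845
|TQ|² = (9−11)² + (0−14)² = 4 + 196 = 200
Minimum is at Q.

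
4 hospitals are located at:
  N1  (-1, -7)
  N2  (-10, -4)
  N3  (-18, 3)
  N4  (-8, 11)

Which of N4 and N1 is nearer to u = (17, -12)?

N1

Compare squared distances:
|uN4|² = (17−(-8))² + (-12−11)² = 625 + 529 = 1154
|uN1|² = (17−(-1))² + (-12−(-7))² = 324 + 25 = 349
1154 > 349, so N1 is closer.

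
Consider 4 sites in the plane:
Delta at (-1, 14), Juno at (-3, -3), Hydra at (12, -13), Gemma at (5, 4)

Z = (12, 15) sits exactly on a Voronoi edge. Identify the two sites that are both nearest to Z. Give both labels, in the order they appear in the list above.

Squared distances from Z to each site:
d²(Z, Delta) = (12−(-1))² + (15−14)² = 169 + 1 = 170
d²(Z, Juno) = (12−(-3))² + (15−(-3))² = 225 + 324 = 549
d²(Z, Hydra) = (12−12)² + (15−(-13))² = 0 + 784 = 784
d²(Z, Gemma) = (12−5)² + (15−4)² = 49 + 121 = 170
Z is equidistant from Delta and Gemma (both at squared distance 170), and every other site is strictly farther — so Z lies on the Delta–Gemma Voronoi edge.

Delta and Gemma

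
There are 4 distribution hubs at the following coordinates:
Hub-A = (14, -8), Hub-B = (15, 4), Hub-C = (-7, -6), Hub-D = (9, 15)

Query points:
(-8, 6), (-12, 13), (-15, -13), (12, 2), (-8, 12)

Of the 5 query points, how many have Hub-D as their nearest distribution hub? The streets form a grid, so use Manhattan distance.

1

(-8, 6) — d to each: Hub-A:36, Hub-B:25, Hub-C:13, Hub-D:26 → nearest is Hub-C
(-12, 13) — d to each: Hub-A:47, Hub-B:36, Hub-C:24, Hub-D:23 → nearest is Hub-D
(-15, -13) — d to each: Hub-A:34, Hub-B:47, Hub-C:15, Hub-D:52 → nearest is Hub-C
(12, 2) — d to each: Hub-A:12, Hub-B:5, Hub-C:27, Hub-D:16 → nearest is Hub-B
(-8, 12) — d to each: Hub-A:42, Hub-B:31, Hub-C:19, Hub-D:20 → nearest is Hub-C
1 of the 5 points has Hub-D as nearest.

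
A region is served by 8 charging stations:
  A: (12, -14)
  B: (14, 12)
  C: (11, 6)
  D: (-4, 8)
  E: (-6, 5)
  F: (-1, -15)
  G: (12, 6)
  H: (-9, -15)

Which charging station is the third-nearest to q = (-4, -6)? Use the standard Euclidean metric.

Squared Euclidean distances:
|qA|² = (-4−12)² + (-6−(-14))² = 256 + 64 = 320
|qB|² = (-4−14)² + (-6−12)² = 324 + 324 = 648
|qC|² = (-4−11)² + (-6−6)² = 225 + 144 = 369
|qD|² = (-4−(-4))² + (-6−8)² = 0 + 196 = 196
|qE|² = (-4−(-6))² + (-6−5)² = 4 + 121 = 125
|qF|² = (-4−(-1))² + (-6−(-15))² = 9 + 81 = 90
|qG|² = (-4−12)² + (-6−6)² = 256 + 144 = 400
|qH|² = (-4−(-9))² + (-6−(-15))² = 25 + 81 = 106
Sorted ascending: F, H, E, D, … — the third-nearest is E.

E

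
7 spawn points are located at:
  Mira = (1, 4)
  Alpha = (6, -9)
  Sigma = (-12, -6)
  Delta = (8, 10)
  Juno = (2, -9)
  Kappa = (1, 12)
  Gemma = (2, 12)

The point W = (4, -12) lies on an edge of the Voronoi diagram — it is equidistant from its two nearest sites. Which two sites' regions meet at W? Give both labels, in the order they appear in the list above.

Squared distances from W to each site:
d²(W, Mira) = (4−1)² + (-12−4)² = 9 + 256 = 265
d²(W, Alpha) = (4−6)² + (-12−(-9))² = 4 + 9 = 13
d²(W, Sigma) = (4−(-12))² + (-12−(-6))² = 256 + 36 = 292
d²(W, Delta) = (4−8)² + (-12−10)² = 16 + 484 = 500
d²(W, Juno) = (4−2)² + (-12−(-9))² = 4 + 9 = 13
d²(W, Kappa) = (4−1)² + (-12−12)² = 9 + 576 = 585
d²(W, Gemma) = (4−2)² + (-12−12)² = 4 + 576 = 580
W is equidistant from Alpha and Juno (both at squared distance 13), and every other site is strictly farther — so W lies on the Alpha–Juno Voronoi edge.

Alpha and Juno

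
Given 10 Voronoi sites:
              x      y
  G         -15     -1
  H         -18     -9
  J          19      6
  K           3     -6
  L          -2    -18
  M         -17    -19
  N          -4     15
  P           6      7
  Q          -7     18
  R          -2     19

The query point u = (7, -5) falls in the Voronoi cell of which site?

Squared Euclidean distances:
|uG|² = (7−(-15))² + (-5−(-1))² = 484 + 16 = 500
|uH|² = (7−(-18))² + (-5−(-9))² = 625 + 16 = 641
|uJ|² = (7−19)² + (-5−6)² = 144 + 121 = 265
|uK|² = (7−3)² + (-5−(-6))² = 16 + 1 = 17
|uL|² = (7−(-2))² + (-5−(-18))² = 81 + 169 = 250
|uM|² = (7−(-17))² + (-5−(-19))² = 576 + 196 = 772
|uN|² = (7−(-4))² + (-5−15)² = 121 + 400 = 521
|uP|² = (7−6)² + (-5−7)² = 1 + 144 = 145
|uQ|² = (7−(-7))² + (-5−18)² = 196 + 529 = 725
|uR|² = (7−(-2))² + (-5−19)² = 81 + 576 = 657
Minimum is at K.

K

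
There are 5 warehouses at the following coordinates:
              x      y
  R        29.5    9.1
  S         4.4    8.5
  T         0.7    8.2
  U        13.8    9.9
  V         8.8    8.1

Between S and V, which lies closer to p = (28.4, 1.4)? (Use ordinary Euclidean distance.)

Compare squared distances:
|pS|² = (28.4−4.4)² + (1.4−8.5)² = 576 + 50.41 = 626.41
|pV|² = (28.4−8.8)² + (1.4−8.1)² = 384.16 + 44.89 = 429.05
626.41 > 429.05, so V is closer.

V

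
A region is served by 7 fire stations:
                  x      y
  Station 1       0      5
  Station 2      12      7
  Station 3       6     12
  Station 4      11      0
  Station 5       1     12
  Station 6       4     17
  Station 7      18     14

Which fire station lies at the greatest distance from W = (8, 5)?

Station 7

Squared Euclidean distances:
d²(W, Station 1) = (8−0)² + (5−5)² = 64 + 0 = 64
d²(W, Station 2) = (8−12)² + (5−7)² = 16 + 4 = 20
d²(W, Station 3) = (8−6)² + (5−12)² = 4 + 49 = 53
d²(W, Station 4) = (8−11)² + (5−0)² = 9 + 25 = 34
d²(W, Station 5) = (8−1)² + (5−12)² = 49 + 49 = 98
d²(W, Station 6) = (8−4)² + (5−17)² = 16 + 144 = 160
d²(W, Station 7) = (8−18)² + (5−14)² = 100 + 81 = 181
The largest is to Station 7.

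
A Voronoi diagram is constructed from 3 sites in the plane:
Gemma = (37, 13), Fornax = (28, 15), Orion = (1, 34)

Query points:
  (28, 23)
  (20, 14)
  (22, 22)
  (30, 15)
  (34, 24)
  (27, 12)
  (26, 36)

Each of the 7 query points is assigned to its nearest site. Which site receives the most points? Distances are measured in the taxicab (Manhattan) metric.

(28, 23) — d to each: Gemma:19, Fornax:8, Orion:38 → nearest is Fornax
(20, 14) — d to each: Gemma:18, Fornax:9, Orion:39 → nearest is Fornax
(22, 22) — d to each: Gemma:24, Fornax:13, Orion:33 → nearest is Fornax
(30, 15) — d to each: Gemma:9, Fornax:2, Orion:48 → nearest is Fornax
(34, 24) — d to each: Gemma:14, Fornax:15, Orion:43 → nearest is Gemma
(27, 12) — d to each: Gemma:11, Fornax:4, Orion:48 → nearest is Fornax
(26, 36) — d to each: Gemma:34, Fornax:23, Orion:27 → nearest is Fornax
Tally — Gemma:1, Fornax:6. Fornax captures the most (6).

Fornax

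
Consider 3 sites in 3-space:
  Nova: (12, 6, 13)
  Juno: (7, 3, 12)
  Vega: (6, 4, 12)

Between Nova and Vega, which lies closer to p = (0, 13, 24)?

Compare squared distances:
d²(p, Nova) = (0−12)² + (13−6)² + (24−13)² = 144 + 49 + 121 = 314
d²(p, Vega) = (0−6)² + (13−4)² + (24−12)² = 36 + 81 + 144 = 261
314 > 261, so Vega is closer.

Vega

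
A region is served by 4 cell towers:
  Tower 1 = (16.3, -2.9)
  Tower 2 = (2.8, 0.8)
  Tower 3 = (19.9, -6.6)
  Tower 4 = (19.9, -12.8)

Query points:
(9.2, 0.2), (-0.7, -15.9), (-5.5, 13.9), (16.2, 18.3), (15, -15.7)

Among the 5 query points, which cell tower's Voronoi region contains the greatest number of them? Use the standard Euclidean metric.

(9.2, 0.2) — d² to each: Tower 1:60.02, Tower 2:41.32, Tower 3:160.73, Tower 4:283.49 → nearest is Tower 2
(-0.7, -15.9) — d² to each: Tower 1:458, Tower 2:291.14, Tower 3:510.85, Tower 4:433.97 → nearest is Tower 2
(-5.5, 13.9) — d² to each: Tower 1:757.48, Tower 2:240.5, Tower 3:1065.41, Tower 4:1358.05 → nearest is Tower 2
(16.2, 18.3) — d² to each: Tower 1:449.45, Tower 2:485.81, Tower 3:633.7, Tower 4:980.9 → nearest is Tower 1
(15, -15.7) — d² to each: Tower 1:165.53, Tower 2:421.09, Tower 3:106.82, Tower 4:32.42 → nearest is Tower 4
Tally — Tower 1:1, Tower 2:3, Tower 4:1. Tower 2 captures the most (3).

Tower 2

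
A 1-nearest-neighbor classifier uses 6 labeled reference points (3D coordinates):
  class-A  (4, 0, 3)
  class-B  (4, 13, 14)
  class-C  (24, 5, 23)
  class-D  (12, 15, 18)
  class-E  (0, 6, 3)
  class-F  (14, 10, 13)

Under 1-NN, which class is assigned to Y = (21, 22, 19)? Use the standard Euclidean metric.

class-D

Compare squared distances (the ordering matches that of the actual distances):
d²(Y, class-A) = (21−4)² + (22−0)² + (19−3)² = 289 + 484 + 256 = 1029
d²(Y, class-B) = (21−4)² + (22−13)² + (19−14)² = 289 + 81 + 25 = 395
d²(Y, class-C) = (21−24)² + (22−5)² + (19−23)² = 9 + 289 + 16 = 314
d²(Y, class-D) = (21−12)² + (22−15)² + (19−18)² = 81 + 49 + 1 = 131
d²(Y, class-E) = (21−0)² + (22−6)² + (19−3)² = 441 + 256 + 256 = 953
d²(Y, class-F) = (21−14)² + (22−10)² + (19−13)² = 49 + 144 + 36 = 229
Minimum is at class-D.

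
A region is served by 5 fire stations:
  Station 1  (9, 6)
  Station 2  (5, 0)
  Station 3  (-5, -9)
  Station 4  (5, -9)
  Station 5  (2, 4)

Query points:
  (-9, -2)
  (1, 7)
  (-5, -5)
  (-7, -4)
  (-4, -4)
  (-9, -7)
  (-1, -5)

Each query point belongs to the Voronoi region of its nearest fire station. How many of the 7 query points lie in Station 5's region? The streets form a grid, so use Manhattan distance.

1

(-9, -2) — d to each: Station 1:26, Station 2:16, Station 3:11, Station 4:21, Station 5:17 → nearest is Station 3
(1, 7) — d to each: Station 1:9, Station 2:11, Station 3:22, Station 4:20, Station 5:4 → nearest is Station 5
(-5, -5) — d to each: Station 1:25, Station 2:15, Station 3:4, Station 4:14, Station 5:16 → nearest is Station 3
(-7, -4) — d to each: Station 1:26, Station 2:16, Station 3:7, Station 4:17, Station 5:17 → nearest is Station 3
(-4, -4) — d to each: Station 1:23, Station 2:13, Station 3:6, Station 4:14, Station 5:14 → nearest is Station 3
(-9, -7) — d to each: Station 1:31, Station 2:21, Station 3:6, Station 4:16, Station 5:22 → nearest is Station 3
(-1, -5) — d to each: Station 1:21, Station 2:11, Station 3:8, Station 4:10, Station 5:12 → nearest is Station 3
1 of the 7 points has Station 5 as nearest.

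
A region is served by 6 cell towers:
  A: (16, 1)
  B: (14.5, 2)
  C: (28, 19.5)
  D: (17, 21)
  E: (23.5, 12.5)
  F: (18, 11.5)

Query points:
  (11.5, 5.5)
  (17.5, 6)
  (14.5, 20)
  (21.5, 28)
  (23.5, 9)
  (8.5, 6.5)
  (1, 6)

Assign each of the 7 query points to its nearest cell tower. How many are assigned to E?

1

(11.5, 5.5) — d² to each: A:40.5, B:21.25, C:468.25, D:270.5, E:193, F:78.25 → nearest is B
(17.5, 6) — d² to each: A:27.25, B:25, C:292.5, D:225.25, E:78.25, F:30.5 → nearest is B
(14.5, 20) — d² to each: A:363.25, B:324, C:182.5, D:7.25, E:137.25, F:84.5 → nearest is D
(21.5, 28) — d² to each: A:759.25, B:725, C:114.5, D:69.25, E:244.25, F:284.5 → nearest is D
(23.5, 9) — d² to each: A:120.25, B:130, C:130.5, D:186.25, E:12.25, F:36.5 → nearest is E
(8.5, 6.5) — d² to each: A:86.5, B:56.25, C:549.25, D:282.5, E:261, F:115.25 → nearest is B
(1, 6) — d² to each: A:250, B:198.25, C:911.25, D:481, E:548.5, F:319.25 → nearest is B
1 of the 7 points has E as nearest.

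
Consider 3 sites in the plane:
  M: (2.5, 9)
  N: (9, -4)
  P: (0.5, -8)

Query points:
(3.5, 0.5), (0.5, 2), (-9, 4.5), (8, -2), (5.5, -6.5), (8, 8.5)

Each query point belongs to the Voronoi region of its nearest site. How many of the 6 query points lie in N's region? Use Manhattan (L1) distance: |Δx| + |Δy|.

2

(3.5, 0.5) — d to each: M:9.5, N:10, P:11.5 → nearest is M
(0.5, 2) — d to each: M:9, N:14.5, P:10 → nearest is M
(-9, 4.5) — d to each: M:16, N:26.5, P:22 → nearest is M
(8, -2) — d to each: M:16.5, N:3, P:13.5 → nearest is N
(5.5, -6.5) — d to each: M:18.5, N:6, P:6.5 → nearest is N
(8, 8.5) — d to each: M:6, N:13.5, P:24 → nearest is M
2 of the 6 points have N as nearest.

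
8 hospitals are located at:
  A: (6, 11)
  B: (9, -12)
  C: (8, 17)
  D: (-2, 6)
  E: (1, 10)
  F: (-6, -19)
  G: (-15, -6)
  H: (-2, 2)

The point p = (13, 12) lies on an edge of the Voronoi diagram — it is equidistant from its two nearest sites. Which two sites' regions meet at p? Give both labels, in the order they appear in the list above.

A and C

Squared distances from p to each site:
|pA|² = (13−6)² + (12−11)² = 49 + 1 = 50
|pB|² = (13−9)² + (12−(-12))² = 16 + 576 = 592
|pC|² = (13−8)² + (12−17)² = 25 + 25 = 50
|pD|² = (13−(-2))² + (12−6)² = 225 + 36 = 261
|pE|² = (13−1)² + (12−10)² = 144 + 4 = 148
|pF|² = (13−(-6))² + (12−(-19))² = 361 + 961 = 1322
|pG|² = (13−(-15))² + (12−(-6))² = 784 + 324 = 1108
|pH|² = (13−(-2))² + (12−2)² = 225 + 100 = 325
p is equidistant from A and C (both at squared distance 50), and every other site is strictly farther — so p lies on the A–C Voronoi edge.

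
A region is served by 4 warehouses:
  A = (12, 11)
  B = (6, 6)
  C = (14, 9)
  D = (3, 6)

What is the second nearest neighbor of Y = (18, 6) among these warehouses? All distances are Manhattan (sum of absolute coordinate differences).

d(Y,A) = 6 + 5 = 11
d(Y,B) = 12 + 0 = 12
d(Y,C) = 4 + 3 = 7
d(Y,D) = 15 + 0 = 15
Sorted ascending: C, A, B, … — the second-nearest is A.

A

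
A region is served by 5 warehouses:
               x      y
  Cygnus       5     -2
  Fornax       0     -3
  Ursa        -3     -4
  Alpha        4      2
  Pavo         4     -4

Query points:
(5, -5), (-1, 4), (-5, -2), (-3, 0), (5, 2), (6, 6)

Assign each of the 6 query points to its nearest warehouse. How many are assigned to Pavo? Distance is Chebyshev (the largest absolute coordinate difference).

1

(5, -5) — d to each: Cygnus:3, Fornax:5, Ursa:8, Alpha:7, Pavo:1 → nearest is Pavo
(-1, 4) — d to each: Cygnus:6, Fornax:7, Ursa:8, Alpha:5, Pavo:8 → nearest is Alpha
(-5, -2) — d to each: Cygnus:10, Fornax:5, Ursa:2, Alpha:9, Pavo:9 → nearest is Ursa
(-3, 0) — d to each: Cygnus:8, Fornax:3, Ursa:4, Alpha:7, Pavo:7 → nearest is Fornax
(5, 2) — d to each: Cygnus:4, Fornax:5, Ursa:8, Alpha:1, Pavo:6 → nearest is Alpha
(6, 6) — d to each: Cygnus:8, Fornax:9, Ursa:10, Alpha:4, Pavo:10 → nearest is Alpha
1 of the 6 points has Pavo as nearest.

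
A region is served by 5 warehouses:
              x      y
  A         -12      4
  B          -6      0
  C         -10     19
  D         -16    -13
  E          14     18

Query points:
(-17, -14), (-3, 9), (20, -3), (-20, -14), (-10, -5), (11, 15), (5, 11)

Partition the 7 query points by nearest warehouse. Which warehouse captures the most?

E

(-17, -14) — d² to each: A:349, B:317, C:1138, D:2, E:1985 → nearest is D
(-3, 9) — d² to each: A:106, B:90, C:149, D:653, E:370 → nearest is B
(20, -3) — d² to each: A:1073, B:685, C:1384, D:1396, E:477 → nearest is E
(-20, -14) — d² to each: A:388, B:392, C:1189, D:17, E:2180 → nearest is D
(-10, -5) — d² to each: A:85, B:41, C:576, D:100, E:1105 → nearest is B
(11, 15) — d² to each: A:650, B:514, C:457, D:1513, E:18 → nearest is E
(5, 11) — d² to each: A:338, B:242, C:289, D:1017, E:130 → nearest is E
Tally — B:2, D:2, E:3. E captures the most (3).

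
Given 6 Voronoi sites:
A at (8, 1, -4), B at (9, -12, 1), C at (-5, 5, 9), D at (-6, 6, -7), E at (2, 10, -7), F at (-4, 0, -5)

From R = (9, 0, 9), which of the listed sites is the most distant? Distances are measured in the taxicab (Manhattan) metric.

d(R,A) = |9−8| + |0−1| + |9−(-4)| = 1 + 1 + 13 = 15
d(R,B) = |9−9| + |0−(-12)| + |9−1| = 0 + 12 + 8 = 20
d(R,C) = |9−(-5)| + |0−5| + |9−9| = 14 + 5 + 0 = 19
d(R,D) = |9−(-6)| + |0−6| + |9−(-7)| = 15 + 6 + 16 = 37
d(R,E) = |9−2| + |0−10| + |9−(-7)| = 7 + 10 + 16 = 33
d(R,F) = |9−(-4)| + |0−0| + |9−(-5)| = 13 + 0 + 14 = 27
The largest is to D.

D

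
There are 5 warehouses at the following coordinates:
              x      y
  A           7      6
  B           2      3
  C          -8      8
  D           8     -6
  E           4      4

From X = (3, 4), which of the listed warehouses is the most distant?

Since √ is increasing, it suffices to compare squared distances:
|XA|² = 16 + 4 = 20
|XB|² = 1 + 1 = 2
|XC|² = 121 + 16 = 137
|XD|² = 25 + 100 = 125
|XE|² = 1 + 0 = 1
The largest is to C.

C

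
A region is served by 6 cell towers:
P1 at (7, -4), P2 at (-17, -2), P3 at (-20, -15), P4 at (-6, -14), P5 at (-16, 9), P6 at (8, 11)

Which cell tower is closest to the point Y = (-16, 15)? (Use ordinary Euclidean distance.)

P5

Squared Euclidean distances:
|YP1|² = (-16−7)² + (15−(-4))² = 529 + 361 = 890
|YP2|² = (-16−(-17))² + (15−(-2))² = 1 + 289 = 290
|YP3|² = (-16−(-20))² + (15−(-15))² = 16 + 900 = 916
|YP4|² = (-16−(-6))² + (15−(-14))² = 100 + 841 = 941
|YP5|² = (-16−(-16))² + (15−9)² = 0 + 36 = 36
|YP6|² = (-16−8)² + (15−11)² = 576 + 16 = 592
P5 is nearest.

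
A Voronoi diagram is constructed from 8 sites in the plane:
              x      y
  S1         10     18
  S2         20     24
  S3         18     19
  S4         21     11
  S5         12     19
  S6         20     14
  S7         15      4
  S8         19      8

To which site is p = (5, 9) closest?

Squared Euclidean distances:
|pS1|² = 25 + 81 = 106
|pS2|² = 225 + 225 = 450
|pS3|² = 169 + 100 = 269
|pS4|² = 256 + 4 = 260
|pS5|² = 49 + 100 = 149
|pS6|² = 225 + 25 = 250
|pS7|² = 100 + 25 = 125
|pS8|² = 196 + 1 = 197
S1 is nearest.

S1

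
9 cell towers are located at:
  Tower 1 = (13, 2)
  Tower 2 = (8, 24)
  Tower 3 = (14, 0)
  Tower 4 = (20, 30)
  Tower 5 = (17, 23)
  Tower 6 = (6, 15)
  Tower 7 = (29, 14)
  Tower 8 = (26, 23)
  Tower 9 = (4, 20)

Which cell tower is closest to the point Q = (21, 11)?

Since √ is increasing, it suffices to compare squared distances:
d²(Q, Tower 1) = 64 + 81 = 145
d²(Q, Tower 2) = 169 + 169 = 338
d²(Q, Tower 3) = 49 + 121 = 170
d²(Q, Tower 4) = 1 + 361 = 362
d²(Q, Tower 5) = 16 + 144 = 160
d²(Q, Tower 6) = 225 + 16 = 241
d²(Q, Tower 7) = 64 + 9 = 73
d²(Q, Tower 8) = 25 + 144 = 169
d²(Q, Tower 9) = 289 + 81 = 370
Minimum is at Tower 7.

Tower 7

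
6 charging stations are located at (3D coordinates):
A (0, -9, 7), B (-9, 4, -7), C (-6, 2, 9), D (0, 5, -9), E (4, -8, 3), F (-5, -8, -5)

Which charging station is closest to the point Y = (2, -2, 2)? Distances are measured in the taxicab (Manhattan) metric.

d(Y,A) = |2−0| + |-2−(-9)| + |2−7| = 2 + 7 + 5 = 14
d(Y,B) = |2−(-9)| + |-2−4| + |2−(-7)| = 11 + 6 + 9 = 26
d(Y,C) = |2−(-6)| + |-2−2| + |2−9| = 8 + 4 + 7 = 19
d(Y,D) = |2−0| + |-2−5| + |2−(-9)| = 2 + 7 + 11 = 20
d(Y,E) = |2−4| + |-2−(-8)| + |2−3| = 2 + 6 + 1 = 9
d(Y,F) = |2−(-5)| + |-2−(-8)| + |2−(-5)| = 7 + 6 + 7 = 20
E is nearest.

E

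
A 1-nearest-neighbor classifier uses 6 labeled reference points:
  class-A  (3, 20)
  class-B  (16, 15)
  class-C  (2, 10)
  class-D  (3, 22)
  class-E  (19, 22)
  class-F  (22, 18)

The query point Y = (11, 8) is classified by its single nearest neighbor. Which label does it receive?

Since √ is increasing, it suffices to compare squared distances:
d²(Y, class-A) = (11−3)² + (8−20)² = 64 + 144 = 208
d²(Y, class-B) = (11−16)² + (8−15)² = 25 + 49 = 74
d²(Y, class-C) = (11−2)² + (8−10)² = 81 + 4 = 85
d²(Y, class-D) = (11−3)² + (8−22)² = 64 + 196 = 260
d²(Y, class-E) = (11−19)² + (8−22)² = 64 + 196 = 260
d²(Y, class-F) = (11−22)² + (8−18)² = 121 + 100 = 221
class-B is nearest.

class-B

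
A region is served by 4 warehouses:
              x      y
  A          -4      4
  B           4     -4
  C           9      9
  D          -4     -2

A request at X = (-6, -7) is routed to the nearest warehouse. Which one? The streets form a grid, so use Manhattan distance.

d(X,A) = |-6−(-4)| + |-7−4| = 2 + 11 = 13
d(X,B) = |-6−4| + |-7−(-4)| = 10 + 3 = 13
d(X,C) = |-6−9| + |-7−9| = 15 + 16 = 31
d(X,D) = |-6−(-4)| + |-7−(-2)| = 2 + 5 = 7
Minimum is at D.

D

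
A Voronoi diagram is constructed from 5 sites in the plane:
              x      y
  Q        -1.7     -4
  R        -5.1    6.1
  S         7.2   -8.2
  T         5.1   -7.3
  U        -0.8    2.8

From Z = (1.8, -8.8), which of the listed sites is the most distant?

R

Compare squared distances (the ordering matches that of the actual distances):
|ZQ|² = (1.8−(-1.7))² + (-8.8−(-4))² = 12.25 + 23.04 = 35.29
|ZR|² = (1.8−(-5.1))² + (-8.8−6.1)² = 47.61 + 222.01 = 269.62
|ZS|² = (1.8−7.2)² + (-8.8−(-8.2))² = 29.16 + 0.36 = 29.52
|ZT|² = (1.8−5.1)² + (-8.8−(-7.3))² = 10.89 + 2.25 = 13.14
|ZU|² = (1.8−(-0.8))² + (-8.8−2.8)² = 6.76 + 134.56 = 141.32
The largest is to R.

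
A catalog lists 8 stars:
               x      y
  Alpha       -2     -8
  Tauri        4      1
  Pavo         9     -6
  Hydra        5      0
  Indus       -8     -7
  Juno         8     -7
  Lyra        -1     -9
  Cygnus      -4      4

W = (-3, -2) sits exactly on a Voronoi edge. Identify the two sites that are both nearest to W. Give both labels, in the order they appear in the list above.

Squared distances from W to each site:
d²(W, Alpha) = 1 + 36 = 37
d²(W, Tauri) = 49 + 9 = 58
d²(W, Pavo) = 144 + 16 = 160
d²(W, Hydra) = 64 + 4 = 68
d²(W, Indus) = 25 + 25 = 50
d²(W, Juno) = 121 + 25 = 146
d²(W, Lyra) = 4 + 49 = 53
d²(W, Cygnus) = 1 + 36 = 37
W is equidistant from Alpha and Cygnus (both at squared distance 37), and every other site is strictly farther — so W lies on the Alpha–Cygnus Voronoi edge.

Alpha and Cygnus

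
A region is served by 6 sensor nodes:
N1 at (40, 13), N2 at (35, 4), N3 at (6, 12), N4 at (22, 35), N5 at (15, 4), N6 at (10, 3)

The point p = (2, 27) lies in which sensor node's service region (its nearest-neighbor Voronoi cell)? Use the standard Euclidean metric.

N3

Compare squared distances (the ordering matches that of the actual distances):
|pN1|² = (2−40)² + (27−13)² = 1444 + 196 = 1640
|pN2|² = (2−35)² + (27−4)² = 1089 + 529 = 1618
|pN3|² = (2−6)² + (27−12)² = 16 + 225 = 241
|pN4|² = (2−22)² + (27−35)² = 400 + 64 = 464
|pN5|² = (2−15)² + (27−4)² = 169 + 529 = 698
|pN6|² = (2−10)² + (27−3)² = 64 + 576 = 640
N3 is nearest.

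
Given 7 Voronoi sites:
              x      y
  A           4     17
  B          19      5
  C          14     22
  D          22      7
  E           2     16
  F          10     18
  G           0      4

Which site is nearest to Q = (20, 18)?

Since √ is increasing, it suffices to compare squared distances:
|QA|² = (20−4)² + (18−17)² = 256 + 1 = 257
|QB|² = (20−19)² + (18−5)² = 1 + 169 = 170
|QC|² = (20−14)² + (18−22)² = 36 + 16 = 52
|QD|² = (20−22)² + (18−7)² = 4 + 121 = 125
|QE|² = (20−2)² + (18−16)² = 324 + 4 = 328
|QF|² = (20−10)² + (18−18)² = 100 + 0 = 100
|QG|² = (20−0)² + (18−4)² = 400 + 196 = 596
The smallest is to C, so Q lies in the Voronoi region of C.

C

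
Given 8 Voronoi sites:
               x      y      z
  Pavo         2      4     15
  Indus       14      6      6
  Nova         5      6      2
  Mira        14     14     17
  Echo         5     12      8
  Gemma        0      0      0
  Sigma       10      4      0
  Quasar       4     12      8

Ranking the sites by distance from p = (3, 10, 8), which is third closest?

Squared Euclidean distances:
d²(p, Pavo) = 1 + 36 + 49 = 86
d²(p, Indus) = 121 + 16 + 4 = 141
d²(p, Nova) = 4 + 16 + 36 = 56
d²(p, Mira) = 121 + 16 + 81 = 218
d²(p, Echo) = 4 + 4 + 0 = 8
d²(p, Gemma) = 9 + 100 + 64 = 173
d²(p, Sigma) = 49 + 36 + 64 = 149
d²(p, Quasar) = 1 + 4 + 0 = 5
Sorted ascending: Quasar, Echo, Nova, Pavo, … — the third-nearest is Nova.

Nova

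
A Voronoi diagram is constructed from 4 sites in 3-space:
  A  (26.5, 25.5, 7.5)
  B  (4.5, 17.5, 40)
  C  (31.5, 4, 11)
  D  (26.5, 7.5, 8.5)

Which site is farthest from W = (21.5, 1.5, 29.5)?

Squared Euclidean distances:
|WA|² = (21.5−26.5)² + (1.5−25.5)² + (29.5−7.5)² = 25 + 576 + 484 = 1085
|WB|² = (21.5−4.5)² + (1.5−17.5)² + (29.5−40)² = 289 + 256 + 110.25 = 655.25
|WC|² = (21.5−31.5)² + (1.5−4)² + (29.5−11)² = 100 + 6.25 + 342.25 = 448.5
|WD|² = (21.5−26.5)² + (1.5−7.5)² + (29.5−8.5)² = 25 + 36 + 441 = 502
The largest is to A.

A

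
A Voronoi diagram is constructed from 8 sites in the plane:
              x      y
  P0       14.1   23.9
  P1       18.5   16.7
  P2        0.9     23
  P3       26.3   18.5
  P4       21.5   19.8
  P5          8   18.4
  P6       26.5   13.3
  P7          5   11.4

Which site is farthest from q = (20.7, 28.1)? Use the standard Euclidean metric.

P7

Compare squared distances (the ordering matches that of the actual distances):
|qP0|² = 43.56 + 17.64 = 61.2
|qP1|² = 4.84 + 129.96 = 134.8
|qP2|² = 392.04 + 26.01 = 418.05
|qP3|² = 31.36 + 92.16 = 123.52
|qP4|² = 0.64 + 68.89 = 69.53
|qP5|² = 161.29 + 94.09 = 255.38
|qP6|² = 33.64 + 219.04 = 252.68
|qP7|² = 246.49 + 278.89 = 525.38
The largest is to P7.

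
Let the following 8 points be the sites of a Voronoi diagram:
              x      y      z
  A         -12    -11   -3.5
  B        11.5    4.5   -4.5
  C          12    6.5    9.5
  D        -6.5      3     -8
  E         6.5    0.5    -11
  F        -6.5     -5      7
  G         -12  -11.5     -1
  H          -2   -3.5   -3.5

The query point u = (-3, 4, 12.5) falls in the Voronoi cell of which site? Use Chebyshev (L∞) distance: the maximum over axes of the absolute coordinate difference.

F

d(u,A) = max(9, 15, 16) = 16
d(u,B) = max(14.5, 0.5, 17) = 17
d(u,C) = max(15, 2.5, 3) = 15
d(u,D) = max(3.5, 1, 20.5) = 20.5
d(u,E) = max(9.5, 3.5, 23.5) = 23.5
d(u,F) = max(3.5, 9, 5.5) = 9
d(u,G) = max(9, 15.5, 13.5) = 15.5
d(u,H) = max(1, 7.5, 16) = 16
Minimum is at F.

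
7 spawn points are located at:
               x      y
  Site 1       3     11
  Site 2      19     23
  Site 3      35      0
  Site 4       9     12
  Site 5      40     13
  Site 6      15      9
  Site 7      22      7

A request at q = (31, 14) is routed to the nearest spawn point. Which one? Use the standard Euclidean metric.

Site 5

Compare squared distances (the ordering matches that of the actual distances):
d²(q, Site 1) = (31−3)² + (14−11)² = 784 + 9 = 793
d²(q, Site 2) = (31−19)² + (14−23)² = 144 + 81 = 225
d²(q, Site 3) = (31−35)² + (14−0)² = 16 + 196 = 212
d²(q, Site 4) = (31−9)² + (14−12)² = 484 + 4 = 488
d²(q, Site 5) = (31−40)² + (14−13)² = 81 + 1 = 82
d²(q, Site 6) = (31−15)² + (14−9)² = 256 + 25 = 281
d²(q, Site 7) = (31−22)² + (14−7)² = 81 + 49 = 130
The smallest is to Site 5, so q lies in the Voronoi region of Site 5.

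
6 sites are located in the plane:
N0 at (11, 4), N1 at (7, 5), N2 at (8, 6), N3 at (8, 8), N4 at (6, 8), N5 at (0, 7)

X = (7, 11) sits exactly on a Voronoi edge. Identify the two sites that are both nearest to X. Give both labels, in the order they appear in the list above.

Squared distances from X to each site:
|XN0|² = 16 + 49 = 65
|XN1|² = 0 + 36 = 36
|XN2|² = 1 + 25 = 26
|XN3|² = 1 + 9 = 10
|XN4|² = 1 + 9 = 10
|XN5|² = 49 + 16 = 65
X is equidistant from N3 and N4 (both at squared distance 10), and every other site is strictly farther — so X lies on the N3–N4 Voronoi edge.

N3 and N4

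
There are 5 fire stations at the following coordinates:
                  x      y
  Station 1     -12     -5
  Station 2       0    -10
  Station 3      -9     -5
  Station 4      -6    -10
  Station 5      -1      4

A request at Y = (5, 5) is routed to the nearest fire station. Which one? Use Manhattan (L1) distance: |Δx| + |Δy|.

Station 5

d(Y, Station 1) = |5−(-12)| + |5−(-5)| = 17 + 10 = 27
d(Y, Station 2) = |5−0| + |5−(-10)| = 5 + 15 = 20
d(Y, Station 3) = |5−(-9)| + |5−(-5)| = 14 + 10 = 24
d(Y, Station 4) = |5−(-6)| + |5−(-10)| = 11 + 15 = 26
d(Y, Station 5) = |5−(-1)| + |5−4| = 6 + 1 = 7
Station 5 is nearest.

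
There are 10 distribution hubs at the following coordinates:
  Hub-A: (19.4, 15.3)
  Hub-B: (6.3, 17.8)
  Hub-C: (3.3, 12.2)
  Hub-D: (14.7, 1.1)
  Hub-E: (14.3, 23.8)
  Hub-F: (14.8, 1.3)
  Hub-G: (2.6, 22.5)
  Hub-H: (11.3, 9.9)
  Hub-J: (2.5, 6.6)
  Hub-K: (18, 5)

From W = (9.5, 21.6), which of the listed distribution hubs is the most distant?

Compare squared distances (the ordering matches that of the actual distances):
d²(W, Hub-A) = 98.01 + 39.69 = 137.7
d²(W, Hub-B) = 10.24 + 14.44 = 24.68
d²(W, Hub-C) = 38.44 + 88.36 = 126.8
d²(W, Hub-D) = 27.04 + 420.25 = 447.29
d²(W, Hub-E) = 23.04 + 4.84 = 27.88
d²(W, Hub-F) = 28.09 + 412.09 = 440.18
d²(W, Hub-G) = 47.61 + 0.81 = 48.42
d²(W, Hub-H) = 3.24 + 136.89 = 140.13
d²(W, Hub-J) = 49 + 225 = 274
d²(W, Hub-K) = 72.25 + 275.56 = 347.81
The largest is to Hub-D.

Hub-D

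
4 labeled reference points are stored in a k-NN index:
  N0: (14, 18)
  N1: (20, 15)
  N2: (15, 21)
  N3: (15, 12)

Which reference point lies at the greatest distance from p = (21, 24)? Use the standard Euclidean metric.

N3

Squared Euclidean distances:
|pN0|² = (21−14)² + (24−18)² = 49 + 36 = 85
|pN1|² = (21−20)² + (24−15)² = 1 + 81 = 82
|pN2|² = (21−15)² + (24−21)² = 36 + 9 = 45
|pN3|² = (21−15)² + (24−12)² = 36 + 144 = 180
The largest is to N3.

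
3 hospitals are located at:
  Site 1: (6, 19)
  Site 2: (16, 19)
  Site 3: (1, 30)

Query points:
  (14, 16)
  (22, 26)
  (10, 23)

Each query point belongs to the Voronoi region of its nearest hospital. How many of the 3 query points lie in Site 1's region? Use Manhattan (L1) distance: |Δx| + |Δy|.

1

(14, 16) — d to each: Site 1:11, Site 2:5, Site 3:27 → nearest is Site 2
(22, 26) — d to each: Site 1:23, Site 2:13, Site 3:25 → nearest is Site 2
(10, 23) — d to each: Site 1:8, Site 2:10, Site 3:16 → nearest is Site 1
1 of the 3 points has Site 1 as nearest.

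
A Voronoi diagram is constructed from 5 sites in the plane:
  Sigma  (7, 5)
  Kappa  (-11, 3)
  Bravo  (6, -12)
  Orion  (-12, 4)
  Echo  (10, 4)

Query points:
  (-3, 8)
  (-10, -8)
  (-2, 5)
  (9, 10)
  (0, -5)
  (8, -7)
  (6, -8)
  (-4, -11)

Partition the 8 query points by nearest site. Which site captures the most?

Bravo

(-3, 8) — d² to each: Sigma:109, Kappa:89, Bravo:481, Orion:97, Echo:185 → nearest is Kappa
(-10, -8) — d² to each: Sigma:458, Kappa:122, Bravo:272, Orion:148, Echo:544 → nearest is Kappa
(-2, 5) — d² to each: Sigma:81, Kappa:85, Bravo:353, Orion:101, Echo:145 → nearest is Sigma
(9, 10) — d² to each: Sigma:29, Kappa:449, Bravo:493, Orion:477, Echo:37 → nearest is Sigma
(0, -5) — d² to each: Sigma:149, Kappa:185, Bravo:85, Orion:225, Echo:181 → nearest is Bravo
(8, -7) — d² to each: Sigma:145, Kappa:461, Bravo:29, Orion:521, Echo:125 → nearest is Bravo
(6, -8) — d² to each: Sigma:170, Kappa:410, Bravo:16, Orion:468, Echo:160 → nearest is Bravo
(-4, -11) — d² to each: Sigma:377, Kappa:245, Bravo:101, Orion:289, Echo:421 → nearest is Bravo
Tally — Sigma:2, Kappa:2, Bravo:4. Bravo captures the most (4).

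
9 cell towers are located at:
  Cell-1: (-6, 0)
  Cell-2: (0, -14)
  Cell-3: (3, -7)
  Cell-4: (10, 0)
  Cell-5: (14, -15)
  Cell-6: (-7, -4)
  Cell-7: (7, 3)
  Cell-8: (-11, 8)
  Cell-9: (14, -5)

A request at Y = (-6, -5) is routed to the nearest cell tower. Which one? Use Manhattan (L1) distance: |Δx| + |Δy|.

d(Y, Cell-1) = 0 + 5 = 5
d(Y, Cell-2) = 6 + 9 = 15
d(Y, Cell-3) = 9 + 2 = 11
d(Y, Cell-4) = 16 + 5 = 21
d(Y, Cell-5) = 20 + 10 = 30
d(Y, Cell-6) = 1 + 1 = 2
d(Y, Cell-7) = 13 + 8 = 21
d(Y, Cell-8) = 5 + 13 = 18
d(Y, Cell-9) = 20 + 0 = 20
The smallest is to Cell-6, so Y lies in the Voronoi region of Cell-6.

Cell-6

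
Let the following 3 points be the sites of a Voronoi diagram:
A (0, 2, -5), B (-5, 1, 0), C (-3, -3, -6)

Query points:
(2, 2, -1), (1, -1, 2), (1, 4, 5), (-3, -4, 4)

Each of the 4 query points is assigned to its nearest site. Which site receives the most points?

(2, 2, -1) — d² to each: A:20, B:51, C:75 → nearest is A
(1, -1, 2) — d² to each: A:59, B:44, C:84 → nearest is B
(1, 4, 5) — d² to each: A:105, B:70, C:186 → nearest is B
(-3, -4, 4) — d² to each: A:126, B:45, C:101 → nearest is B
Tally — A:1, B:3. B captures the most (3).

B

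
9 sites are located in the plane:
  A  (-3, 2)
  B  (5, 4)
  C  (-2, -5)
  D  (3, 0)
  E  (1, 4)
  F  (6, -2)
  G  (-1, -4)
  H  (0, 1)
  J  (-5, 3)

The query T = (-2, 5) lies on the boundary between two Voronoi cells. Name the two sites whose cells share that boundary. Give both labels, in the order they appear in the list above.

A and E

Squared distances from T to each site:
|TA|² = 1 + 9 = 10
|TB|² = 49 + 1 = 50
|TC|² = 0 + 100 = 100
|TD|² = 25 + 25 = 50
|TE|² = 9 + 1 = 10
|TF|² = 64 + 49 = 113
|TG|² = 1 + 81 = 82
|TH|² = 4 + 16 = 20
|TJ|² = 9 + 4 = 13
T is equidistant from A and E (both at squared distance 10), and every other site is strictly farther — so T lies on the A–E Voronoi edge.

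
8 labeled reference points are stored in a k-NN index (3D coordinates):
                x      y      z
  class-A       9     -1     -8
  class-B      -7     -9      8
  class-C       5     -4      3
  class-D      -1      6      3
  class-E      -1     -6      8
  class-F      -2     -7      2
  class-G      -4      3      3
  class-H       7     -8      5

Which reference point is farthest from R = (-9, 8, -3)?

class-H

Since √ is increasing, it suffices to compare squared distances:
d²(R, class-A) = (-9−9)² + (8−(-1))² + (-3−(-8))² = 324 + 81 + 25 = 430
d²(R, class-B) = (-9−(-7))² + (8−(-9))² + (-3−8)² = 4 + 289 + 121 = 414
d²(R, class-C) = (-9−5)² + (8−(-4))² + (-3−3)² = 196 + 144 + 36 = 376
d²(R, class-D) = (-9−(-1))² + (8−6)² + (-3−3)² = 64 + 4 + 36 = 104
d²(R, class-E) = (-9−(-1))² + (8−(-6))² + (-3−8)² = 64 + 196 + 121 = 381
d²(R, class-F) = (-9−(-2))² + (8−(-7))² + (-3−2)² = 49 + 225 + 25 = 299
d²(R, class-G) = (-9−(-4))² + (8−3)² + (-3−3)² = 25 + 25 + 36 = 86
d²(R, class-H) = (-9−7)² + (8−(-8))² + (-3−5)² = 256 + 256 + 64 = 576
The largest is to class-H.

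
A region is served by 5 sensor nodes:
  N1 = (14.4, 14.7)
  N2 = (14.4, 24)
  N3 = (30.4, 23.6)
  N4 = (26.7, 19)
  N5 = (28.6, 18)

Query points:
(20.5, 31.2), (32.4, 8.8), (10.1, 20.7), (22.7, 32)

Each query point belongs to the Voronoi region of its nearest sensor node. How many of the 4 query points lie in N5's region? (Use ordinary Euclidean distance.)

(20.5, 31.2) — d² to each: N1:309.46, N2:89.05, N3:155.77, N4:187.28, N5:239.85 → nearest is N2
(32.4, 8.8) — d² to each: N1:358.81, N2:555.04, N3:223.04, N4:136.53, N5:99.08 → nearest is N5
(10.1, 20.7) — d² to each: N1:54.49, N2:29.38, N3:420.5, N4:278.45, N5:349.54 → nearest is N2
(22.7, 32) — d² to each: N1:368.18, N2:132.89, N3:129.85, N4:185, N5:230.81 → nearest is N3
1 of the 4 points has N5 as nearest.

1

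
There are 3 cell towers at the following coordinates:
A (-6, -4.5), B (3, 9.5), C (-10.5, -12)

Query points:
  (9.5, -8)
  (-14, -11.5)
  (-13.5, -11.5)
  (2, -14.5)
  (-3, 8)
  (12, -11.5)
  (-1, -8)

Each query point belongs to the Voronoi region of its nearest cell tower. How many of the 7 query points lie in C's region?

(9.5, -8) — d² to each: A:252.5, B:348.5, C:416 → nearest is A
(-14, -11.5) — d² to each: A:113, B:730, C:12.5 → nearest is C
(-13.5, -11.5) — d² to each: A:105.25, B:713.25, C:9.25 → nearest is C
(2, -14.5) — d² to each: A:164, B:577, C:162.5 → nearest is C
(-3, 8) — d² to each: A:165.25, B:38.25, C:456.25 → nearest is B
(12, -11.5) — d² to each: A:373, B:522, C:506.5 → nearest is A
(-1, -8) — d² to each: A:37.25, B:322.25, C:106.25 → nearest is A
3 of the 7 points have C as nearest.

3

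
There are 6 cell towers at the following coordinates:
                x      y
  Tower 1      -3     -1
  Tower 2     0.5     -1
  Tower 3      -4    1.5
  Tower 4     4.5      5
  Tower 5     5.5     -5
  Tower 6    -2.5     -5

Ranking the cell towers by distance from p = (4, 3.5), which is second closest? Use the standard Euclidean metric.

Squared Euclidean distances:
d²(p, Tower 1) = 49 + 20.25 = 69.25
d²(p, Tower 2) = 12.25 + 20.25 = 32.5
d²(p, Tower 3) = 64 + 4 = 68
d²(p, Tower 4) = 0.25 + 2.25 = 2.5
d²(p, Tower 5) = 2.25 + 72.25 = 74.5
d²(p, Tower 6) = 42.25 + 72.25 = 114.5
Sorted ascending: Tower 4, Tower 2, Tower 3, … — the second-nearest is Tower 2.

Tower 2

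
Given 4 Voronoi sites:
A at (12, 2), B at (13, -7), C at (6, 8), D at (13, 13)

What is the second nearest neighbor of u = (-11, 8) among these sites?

Since √ is increasing, it suffices to compare squared distances:
|uA|² = 529 + 36 = 565
|uB|² = 576 + 225 = 801
|uC|² = 289 + 0 = 289
|uD|² = 576 + 25 = 601
Sorted ascending: C, A, D, … — the second-nearest is A.

A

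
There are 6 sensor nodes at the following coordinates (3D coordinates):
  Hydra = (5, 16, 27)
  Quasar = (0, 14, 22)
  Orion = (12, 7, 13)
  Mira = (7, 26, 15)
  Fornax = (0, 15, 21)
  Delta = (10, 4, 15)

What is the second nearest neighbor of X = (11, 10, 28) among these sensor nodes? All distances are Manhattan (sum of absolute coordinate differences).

Orion

d(X, Hydra) = 6 + 6 + 1 = 13
d(X, Quasar) = 11 + 4 + 6 = 21
d(X, Orion) = 1 + 3 + 15 = 19
d(X, Mira) = 4 + 16 + 13 = 33
d(X, Fornax) = 11 + 5 + 7 = 23
d(X, Delta) = 1 + 6 + 13 = 20
Sorted ascending: Hydra, Orion, Delta, … — the second-nearest is Orion.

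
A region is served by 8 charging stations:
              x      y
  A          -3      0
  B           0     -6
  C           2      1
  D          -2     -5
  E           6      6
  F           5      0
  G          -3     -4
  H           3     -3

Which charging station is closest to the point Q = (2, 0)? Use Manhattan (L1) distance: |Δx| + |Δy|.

C

d(Q,A) = |2−(-3)| + |0−0| = 5 + 0 = 5
d(Q,B) = |2−0| + |0−(-6)| = 2 + 6 = 8
d(Q,C) = |2−2| + |0−1| = 0 + 1 = 1
d(Q,D) = |2−(-2)| + |0−(-5)| = 4 + 5 = 9
d(Q,E) = |2−6| + |0−6| = 4 + 6 = 10
d(Q,F) = |2−5| + |0−0| = 3 + 0 = 3
d(Q,G) = |2−(-3)| + |0−(-4)| = 5 + 4 = 9
d(Q,H) = |2−3| + |0−(-3)| = 1 + 3 = 4
C is nearest.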